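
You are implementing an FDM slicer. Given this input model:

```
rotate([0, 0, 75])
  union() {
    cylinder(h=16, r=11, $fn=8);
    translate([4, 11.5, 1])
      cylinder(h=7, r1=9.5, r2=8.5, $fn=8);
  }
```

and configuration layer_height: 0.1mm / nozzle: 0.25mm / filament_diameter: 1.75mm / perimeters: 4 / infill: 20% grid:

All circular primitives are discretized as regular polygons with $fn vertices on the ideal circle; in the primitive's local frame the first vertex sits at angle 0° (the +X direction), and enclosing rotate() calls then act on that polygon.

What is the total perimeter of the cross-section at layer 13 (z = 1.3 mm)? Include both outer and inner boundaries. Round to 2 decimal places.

At z = 1.3 mm: the cylinder: section is a regular 8-gon, circumradius r=11 (perimeter = 2·8·11.000·sin(180°/8) = 67.35 mm); the cone at (4, 11.5) contributes a regular 8-gon of circumradius 9.457 (interpolated between r1=9.5 and r2=8.5 at t=0.043) (perimeter = 2·8·9.457·sin(180°/8) = 57.91 mm); Taking the union: the regions partially overlap (shared area 75.12 mm²), so the edge portions inside another operand are dropped and the merged outline is re-measured after clipping — boundary = 90.52 mm; (whole slice rotated 75° about Z — lengths, areas and connectivity unchanged). Overall, the cross-section is a single solid region. Total boundary length (outer) = 90.52 mm.

90.52 mm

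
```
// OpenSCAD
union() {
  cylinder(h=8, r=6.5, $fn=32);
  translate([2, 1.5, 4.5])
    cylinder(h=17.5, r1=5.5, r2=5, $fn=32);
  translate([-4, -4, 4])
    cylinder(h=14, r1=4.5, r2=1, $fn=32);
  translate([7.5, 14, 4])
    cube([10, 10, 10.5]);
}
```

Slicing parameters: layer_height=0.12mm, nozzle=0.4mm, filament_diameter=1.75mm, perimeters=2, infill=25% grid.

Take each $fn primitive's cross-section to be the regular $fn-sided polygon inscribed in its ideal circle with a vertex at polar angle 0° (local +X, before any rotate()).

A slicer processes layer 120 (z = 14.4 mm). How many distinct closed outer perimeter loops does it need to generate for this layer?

3

At z = 14.4 mm: the cylinder is not intersected at this z (z outside [0, 8]); the cone at (2, 1.5) (r1=5.5→r2=5) has section circumradius 5.217 here — a regular 32-gon; the cone at (-4, -4) contributes a regular 32-gon of circumradius 1.900 (interpolated between r1=4.5 and r2=1 at t=0.743); the cube at (7.5, 14) is present — its section is the full 10×10 rectangle; Merging all regions: the 3 present regions are separate (no shared area or edge), so areas and boundary lengths simply add and each stays a separate island — 3 connected regions. The result has 3 disconnected regions.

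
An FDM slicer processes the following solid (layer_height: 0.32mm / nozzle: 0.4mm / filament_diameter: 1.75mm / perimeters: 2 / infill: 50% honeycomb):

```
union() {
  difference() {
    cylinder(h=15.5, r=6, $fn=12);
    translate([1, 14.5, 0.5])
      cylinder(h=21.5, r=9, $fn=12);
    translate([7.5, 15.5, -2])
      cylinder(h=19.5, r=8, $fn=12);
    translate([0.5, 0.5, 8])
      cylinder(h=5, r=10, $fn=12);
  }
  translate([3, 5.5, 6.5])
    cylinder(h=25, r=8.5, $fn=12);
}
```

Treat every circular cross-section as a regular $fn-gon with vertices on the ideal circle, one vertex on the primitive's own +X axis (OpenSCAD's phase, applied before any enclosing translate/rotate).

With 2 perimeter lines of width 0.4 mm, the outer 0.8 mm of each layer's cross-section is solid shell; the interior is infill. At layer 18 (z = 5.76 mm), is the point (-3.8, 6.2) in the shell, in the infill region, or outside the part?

outside

At z = 5.76 mm: the cylinder: section is a regular 12-gon, circumradius r=6; the r=9 cylinder at (1, 14.5) contributes a regular 12-gon of circumradius 9; the r=8 cylinder at (7.5, 15.5) contributes a regular 12-gon of circumradius 8; the cylinder at (0.5, 0.5) is absent (z outside [8, 13]); Subtracting the remaining from the first: starting from the r=6 cylinder, the r=9 cylinder at (1, 14.5) partially overlaps it — only the 0.33 mm² overlap (of its 243.00 mm²) is removed, clipping the outline; the r=8 cylinder at (7.5, 15.5) misses the remaining region (no effect) — 1 connected region; the cylinder at (3, 5.5) is absent (z outside [6.5, 31.5]); Taking the union: only that combined region is present, so the union is just that shape — 1 connected region. Overall, the cross-section is a single solid region. The nearest boundary edge runs (-5.20, 3.00)→(-3.00, 5.20); distance from the point to it = 1.28 mm. The point is not inside any of the regions above, so it lies outside the cross-section (1.28 mm from the nearest boundary).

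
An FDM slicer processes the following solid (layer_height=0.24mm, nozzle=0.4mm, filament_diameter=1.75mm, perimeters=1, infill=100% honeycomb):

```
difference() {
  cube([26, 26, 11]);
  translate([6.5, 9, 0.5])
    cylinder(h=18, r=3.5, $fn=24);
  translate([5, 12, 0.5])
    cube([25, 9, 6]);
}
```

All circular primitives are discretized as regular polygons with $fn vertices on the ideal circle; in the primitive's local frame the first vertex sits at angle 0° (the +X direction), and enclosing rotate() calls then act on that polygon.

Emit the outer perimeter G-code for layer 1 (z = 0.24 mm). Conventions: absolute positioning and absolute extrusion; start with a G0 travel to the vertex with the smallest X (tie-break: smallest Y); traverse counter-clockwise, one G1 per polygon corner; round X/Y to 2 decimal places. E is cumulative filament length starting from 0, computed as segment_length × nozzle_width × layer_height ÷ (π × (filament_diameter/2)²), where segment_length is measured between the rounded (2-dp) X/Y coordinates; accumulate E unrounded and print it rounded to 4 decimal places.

At z = 0.24 mm: the cube is present — its section is the full 26×26 rectangle; the cylinder at (6.5, 9) does not reach this height (z outside [0.5, 18.5]); the cube at (5, 12) does not reach this height (z outside [0.5, 6.5]); Subtracting the remaining from the first: none of the subtracted shapes is present at this height, so the 26×26 cube is unchanged — 1 connected region. The outline is a single polygon with 4 vertices. Extrusion per mm of travel: 0.4 × 0.24 / (π × 0.875²) = 0.039912. Accumulating E over each segment gives final E = 4.1509.

G0 X0.00 Y0.00 Z0.24
G1 X26.00 Y0.00 E1.0377
G1 X26.00 Y26.00 E2.0754
G1 X0.00 Y26.00 E3.1131
G1 X0.00 Y0.00 E4.1509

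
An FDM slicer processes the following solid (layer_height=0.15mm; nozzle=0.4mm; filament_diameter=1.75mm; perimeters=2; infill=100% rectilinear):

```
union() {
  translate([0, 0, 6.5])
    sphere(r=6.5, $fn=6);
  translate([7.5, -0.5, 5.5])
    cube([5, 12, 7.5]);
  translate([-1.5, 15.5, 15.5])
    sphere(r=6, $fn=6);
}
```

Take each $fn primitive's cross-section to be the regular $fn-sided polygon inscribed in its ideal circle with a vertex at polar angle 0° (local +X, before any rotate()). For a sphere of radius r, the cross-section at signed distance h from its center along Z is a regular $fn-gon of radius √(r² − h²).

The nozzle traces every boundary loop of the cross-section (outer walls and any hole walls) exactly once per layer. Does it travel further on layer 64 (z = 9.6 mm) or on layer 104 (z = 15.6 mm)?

layer 64 (z = 9.6 mm)

Layer 64 (z = 9.6): the r=6.5 sphere contributes a regular 6-gon of circumradius √(6.5²−3.1²) = 5.713 (perimeter = 2·6·5.713·sin(180°/6) = 34.28 mm); the cube at (7.5, -0.5) is present — its section is the full 5×12 rectangle (perimeter 34.00 mm); the r=6 sphere at (-1.5, 15.5) slices to a regular 6-gon of circumradius 1.091 (√(r²−h²) with h=5.9 from center) (perimeter = 2·6·1.091·sin(180°/6) = 6.55 mm); Taking the union: the 3 present regions are separate (no shared area or edge), so areas and boundary lengths simply add and each stays a separate island — boundary = 74.82 mm. So its perimeter = 74.82 mm. Layer 104 (z = 15.6): the sphere is not intersected at this z (|z−center|=9.100 > r=6.5); the cube at (7.5, -0.5) is absent (z outside [5.5, 13]); the sphere at (-1.5, 15.5): section is a regular 6-gon, circumradius = √(r²−h²) = √(6²−0.1²) = 5.999 (perimeter = 2·6·5.999·sin(180°/6) = 35.99 mm); Taking the union: only the r=6 sphere at (-1.5, 15.5) is present, so the union is just that shape — boundary = 35.99 mm. So its perimeter = 35.99 mm. Layer 64 is larger (74.82 vs 35.99 mm).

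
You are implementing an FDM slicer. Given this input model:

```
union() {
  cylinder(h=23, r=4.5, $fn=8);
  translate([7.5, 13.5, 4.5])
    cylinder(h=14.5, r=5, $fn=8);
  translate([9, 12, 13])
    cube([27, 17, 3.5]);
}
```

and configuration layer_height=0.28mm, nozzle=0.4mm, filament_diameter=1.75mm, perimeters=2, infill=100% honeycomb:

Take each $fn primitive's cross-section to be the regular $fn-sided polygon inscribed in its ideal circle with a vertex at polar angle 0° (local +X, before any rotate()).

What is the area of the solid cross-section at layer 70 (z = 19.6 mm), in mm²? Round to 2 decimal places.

At z = 19.6 mm: the r=4.5 cylinder gives a regular 8-gon of circumradius 4.5 (constant along its height) (area = (8/2)·4.500²·sin(360°/8) = 57.28 mm²); the cylinder at (7.5, 13.5) does not reach this height (z outside [4.5, 19]); the cube at (9, 12) does not reach this height (z outside [13, 16.5]); Combining (union): only the r=4.5 cylinder is present, so the union is just that shape — area = 57.28 mm². Overall, the cross-section is a single solid region. Net area = 57.28 mm².

57.28 mm²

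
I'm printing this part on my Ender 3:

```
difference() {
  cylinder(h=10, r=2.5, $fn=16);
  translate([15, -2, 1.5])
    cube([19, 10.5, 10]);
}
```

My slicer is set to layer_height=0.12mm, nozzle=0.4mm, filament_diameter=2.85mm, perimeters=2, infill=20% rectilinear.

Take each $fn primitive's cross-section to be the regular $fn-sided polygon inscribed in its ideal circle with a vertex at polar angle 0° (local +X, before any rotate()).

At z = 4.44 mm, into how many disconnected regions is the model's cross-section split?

1

At z = 4.44 mm: the cylinder: section is a regular 16-gon, circumradius r=2.5; the cube at (15, -2) (footprint 19×10.5) is included at this height; After the difference (first − rest): starting from the r=2.5 cylinder, the 19×10.5 cube at (15, -2) misses the remaining region (no effect) — 1 connected region. The result has 1 disconnected region.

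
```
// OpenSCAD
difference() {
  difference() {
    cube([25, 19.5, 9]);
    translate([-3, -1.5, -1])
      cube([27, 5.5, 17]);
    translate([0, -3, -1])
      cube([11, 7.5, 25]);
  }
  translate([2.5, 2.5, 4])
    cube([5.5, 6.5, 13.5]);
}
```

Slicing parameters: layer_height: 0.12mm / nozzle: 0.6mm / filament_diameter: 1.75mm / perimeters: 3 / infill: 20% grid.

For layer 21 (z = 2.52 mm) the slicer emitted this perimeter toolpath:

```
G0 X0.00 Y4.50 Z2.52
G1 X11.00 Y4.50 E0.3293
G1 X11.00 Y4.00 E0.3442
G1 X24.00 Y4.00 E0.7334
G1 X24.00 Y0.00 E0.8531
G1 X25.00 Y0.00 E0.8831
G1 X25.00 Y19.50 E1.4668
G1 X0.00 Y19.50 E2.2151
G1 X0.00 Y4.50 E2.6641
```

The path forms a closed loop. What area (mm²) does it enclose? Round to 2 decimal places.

Apply the shoelace formula to the sequence of (X, Y) vertices; enclosed area = 386.00 mm².

386.00 mm²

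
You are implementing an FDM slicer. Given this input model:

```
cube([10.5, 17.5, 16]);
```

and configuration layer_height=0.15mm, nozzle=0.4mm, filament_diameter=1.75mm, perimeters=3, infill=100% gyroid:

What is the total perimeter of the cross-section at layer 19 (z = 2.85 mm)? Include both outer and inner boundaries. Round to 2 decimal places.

At z = 2.85 mm: the cube is present — its section is the full 10.5×17.5 rectangle (perimeter 56.00 mm). Overall, the cross-section is a single solid region. Total boundary length (outer) = 56.00 mm.

56.00 mm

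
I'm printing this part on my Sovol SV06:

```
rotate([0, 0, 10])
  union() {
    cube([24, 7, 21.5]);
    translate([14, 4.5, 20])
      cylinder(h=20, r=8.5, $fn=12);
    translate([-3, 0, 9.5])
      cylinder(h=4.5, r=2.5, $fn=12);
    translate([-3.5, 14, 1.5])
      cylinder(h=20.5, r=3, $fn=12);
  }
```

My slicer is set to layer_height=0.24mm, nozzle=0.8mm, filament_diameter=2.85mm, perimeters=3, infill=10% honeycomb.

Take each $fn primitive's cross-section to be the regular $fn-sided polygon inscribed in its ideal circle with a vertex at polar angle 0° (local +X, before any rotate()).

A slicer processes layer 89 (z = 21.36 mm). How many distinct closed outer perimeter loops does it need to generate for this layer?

2

At z = 21.36 mm: the cube (footprint 24×7) is included at this height; the r=8.5 cylinder at (14, 4.5) contributes a regular 12-gon of circumradius 8.5; the cylinder at (-3, 0) does not reach this height (z outside [9.5, 14]); the cylinder at (-3.5, 14): section is a regular 12-gon, circumradius r=3; Combining (union): the regions partially overlap (shared area 111.85 mm²), so overlapping operands fuse into one piece — 2 connected regions; (whole slice rotated 10° about Z — lengths, areas and connectivity unchanged). The result has 2 disconnected regions.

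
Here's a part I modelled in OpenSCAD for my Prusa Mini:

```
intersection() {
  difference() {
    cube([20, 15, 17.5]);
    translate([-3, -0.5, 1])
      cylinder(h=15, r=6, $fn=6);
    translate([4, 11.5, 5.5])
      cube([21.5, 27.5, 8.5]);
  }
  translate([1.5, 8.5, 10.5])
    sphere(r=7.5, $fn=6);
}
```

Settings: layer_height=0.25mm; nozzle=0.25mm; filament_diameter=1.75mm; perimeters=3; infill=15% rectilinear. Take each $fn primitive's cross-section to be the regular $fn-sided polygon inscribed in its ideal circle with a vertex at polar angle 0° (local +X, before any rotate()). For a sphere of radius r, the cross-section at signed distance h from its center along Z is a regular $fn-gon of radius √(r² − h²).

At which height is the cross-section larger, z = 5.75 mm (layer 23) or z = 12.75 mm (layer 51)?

Layer 23 (z = 5.75): the cube is present — its section is the full 20×15 rectangle (area 300.00 mm²); the cylinder at (-3, -0.5): section is a regular 6-gon, circumradius r=6 (area = (6/2)·6.000²·sin(360°/6) = 93.53 mm²); the 21.5×27.5 cube at (4, 11.5) contributes its full rectangle (area 591.25 mm²); After the difference (first − rest): starting from the 20×15 cube (300.00 mm²), the r=6 cylinder at (-3, -0.5) partially overlaps it — only the 6.37 mm² overlap (of its 93.53 mm²) is removed, clipping the outline; the 21.5×27.5 cube at (4, 11.5) partially overlaps it — only the 56.00 mm² overlap (of its 591.25 mm²) is removed, clipping the outline — area = 237.63 mm²; the r=7.5 sphere at (1.5, 8.5) contributes a regular 6-gon of circumradius √(7.5²−4.75²) = 5.804 (area = (6/2)·5.804²·sin(360°/6) = 87.52 mm²); After intersecting: the r=7.5 sphere at (1.5, 8.5) partially overlaps the result so far; clipping to the common part keeps 56.41 mm² — area = 56.41 mm². So its area = 56.41 mm². Layer 51 (z = 12.75): the cube is present — its section is the full 20×15 rectangle (area 300.00 mm²); the r=6 cylinder at (-3, -0.5) gives a regular 6-gon of circumradius 6 (constant along its height) (area = (6/2)·6.000²·sin(360°/6) = 93.53 mm²); the 21.5×27.5 cube at (4, 11.5) contributes its full rectangle (area 591.25 mm²); Subtracting the remaining from the first: starting from the 20×15 cube (300.00 mm²), the r=6 cylinder at (-3, -0.5) partially overlaps it — only the 6.37 mm² overlap (of its 93.53 mm²) is removed, clipping the outline; the 21.5×27.5 cube at (4, 11.5) partially overlaps it — only the 56.00 mm² overlap (of its 591.25 mm²) is removed, clipping the outline — area = 237.63 mm²; the r=7.5 sphere at (1.5, 8.5) contributes a regular 6-gon of circumradius √(7.5²−2.25²) = 7.155 (area = (6/2)·7.155²·sin(360°/6) = 132.99 mm²); Keeping only the common overlap: the r=7.5 sphere at (1.5, 8.5) partially overlaps the result so far; clipping to the common part keeps 77.04 mm² — area = 77.04 mm². So its area = 77.04 mm². Layer 51 is larger (77.04 vs 56.41 mm²).

layer 51 (z = 12.75 mm)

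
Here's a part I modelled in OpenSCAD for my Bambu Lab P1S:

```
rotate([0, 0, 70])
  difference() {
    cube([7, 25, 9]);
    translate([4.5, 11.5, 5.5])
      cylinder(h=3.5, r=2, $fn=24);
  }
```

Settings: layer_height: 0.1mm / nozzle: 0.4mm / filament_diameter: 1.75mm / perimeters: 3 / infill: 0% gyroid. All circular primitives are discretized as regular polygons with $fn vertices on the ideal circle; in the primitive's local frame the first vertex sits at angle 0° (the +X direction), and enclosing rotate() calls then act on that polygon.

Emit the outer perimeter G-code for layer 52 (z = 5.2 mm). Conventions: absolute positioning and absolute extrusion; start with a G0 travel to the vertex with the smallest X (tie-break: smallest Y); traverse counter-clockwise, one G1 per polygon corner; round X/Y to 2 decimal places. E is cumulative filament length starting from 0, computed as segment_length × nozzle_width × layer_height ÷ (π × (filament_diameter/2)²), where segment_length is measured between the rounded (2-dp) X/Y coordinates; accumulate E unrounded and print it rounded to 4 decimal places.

G0 X-23.49 Y8.55 Z5.20
G1 X0.00 Y0.00 E0.4157
G1 X2.39 Y6.58 E0.5321
G1 X-21.10 Y15.13 E0.9478
G1 X-23.49 Y8.55 E1.0643

At z = 5.2 mm: the 7×25 cube contributes its full rectangle; the cylinder at (4.5, 11.5) does not reach this height (z outside [5.5, 9]); After the difference (first − rest): none of the subtracted shapes is present at this height, so the 7×25 cube is unchanged — 1 connected region; (rotated 70° about Z; rotation is an isometry so areas/perimeters/island counts are preserved). The outline is a single polygon with 4 vertices. Extrusion per mm of travel: 0.4 × 0.1 / (π × 0.875²) = 0.016630. Accumulating E over each segment gives final E = 1.0643.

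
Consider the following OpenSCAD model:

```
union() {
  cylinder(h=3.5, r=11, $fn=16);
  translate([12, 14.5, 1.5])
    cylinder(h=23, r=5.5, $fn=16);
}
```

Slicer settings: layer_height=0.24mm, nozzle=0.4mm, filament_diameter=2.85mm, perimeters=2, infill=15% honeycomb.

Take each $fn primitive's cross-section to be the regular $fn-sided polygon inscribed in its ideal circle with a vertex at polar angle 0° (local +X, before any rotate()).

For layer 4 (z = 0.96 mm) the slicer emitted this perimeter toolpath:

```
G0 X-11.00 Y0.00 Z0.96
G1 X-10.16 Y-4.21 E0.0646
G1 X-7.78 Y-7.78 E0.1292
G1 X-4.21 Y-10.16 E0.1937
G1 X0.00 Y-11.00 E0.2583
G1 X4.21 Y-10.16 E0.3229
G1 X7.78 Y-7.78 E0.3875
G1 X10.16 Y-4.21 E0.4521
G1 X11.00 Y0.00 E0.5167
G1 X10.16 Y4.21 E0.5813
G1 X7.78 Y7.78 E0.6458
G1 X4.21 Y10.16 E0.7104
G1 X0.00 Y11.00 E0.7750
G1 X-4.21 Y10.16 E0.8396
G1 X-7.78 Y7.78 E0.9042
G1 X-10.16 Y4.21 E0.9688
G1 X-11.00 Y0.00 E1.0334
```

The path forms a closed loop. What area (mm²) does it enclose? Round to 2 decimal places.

370.40 mm²

Apply the shoelace formula to the sequence of (X, Y) vertices; enclosed area = 370.40 mm².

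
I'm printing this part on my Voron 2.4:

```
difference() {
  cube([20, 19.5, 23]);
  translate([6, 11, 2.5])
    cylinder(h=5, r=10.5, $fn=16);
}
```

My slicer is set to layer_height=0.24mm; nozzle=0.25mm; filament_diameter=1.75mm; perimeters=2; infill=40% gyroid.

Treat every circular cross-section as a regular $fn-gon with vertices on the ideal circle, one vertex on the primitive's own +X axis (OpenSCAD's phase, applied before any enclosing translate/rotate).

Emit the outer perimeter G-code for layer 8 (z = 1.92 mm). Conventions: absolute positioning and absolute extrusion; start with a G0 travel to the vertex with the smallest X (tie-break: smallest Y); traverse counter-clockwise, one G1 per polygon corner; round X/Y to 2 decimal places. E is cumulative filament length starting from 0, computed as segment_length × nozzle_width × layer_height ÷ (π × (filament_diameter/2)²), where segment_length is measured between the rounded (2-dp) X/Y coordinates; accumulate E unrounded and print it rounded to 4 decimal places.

At z = 1.92 mm: the cube (footprint 20×19.5) is included at this height; the cylinder at (6, 11) is not intersected at this z (z outside [2.5, 7.5]); Taking the first minus the rest: none of the subtracted shapes is present at this height, so the 20×19.5 cube is unchanged — 1 connected region. The outline is a single polygon with 4 vertices. Extrusion per mm of travel: 0.25 × 0.24 / (π × 0.875²) = 0.024945. Accumulating E over each segment gives final E = 1.9707.

G0 X0.00 Y0.00 Z1.92
G1 X20.00 Y0.00 E0.4989
G1 X20.00 Y19.50 E0.9853
G1 X0.00 Y19.50 E1.4842
G1 X0.00 Y0.00 E1.9707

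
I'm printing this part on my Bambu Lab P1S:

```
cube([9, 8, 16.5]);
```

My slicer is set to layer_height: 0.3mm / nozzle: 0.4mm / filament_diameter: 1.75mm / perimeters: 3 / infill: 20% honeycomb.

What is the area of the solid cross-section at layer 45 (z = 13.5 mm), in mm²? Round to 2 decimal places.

At z = 13.5 mm: the cube is present — its section is the full 9×8 rectangle (area 72.00 mm²). Overall, the cross-section is a single solid region. Net area = 72.00 mm².

72.00 mm²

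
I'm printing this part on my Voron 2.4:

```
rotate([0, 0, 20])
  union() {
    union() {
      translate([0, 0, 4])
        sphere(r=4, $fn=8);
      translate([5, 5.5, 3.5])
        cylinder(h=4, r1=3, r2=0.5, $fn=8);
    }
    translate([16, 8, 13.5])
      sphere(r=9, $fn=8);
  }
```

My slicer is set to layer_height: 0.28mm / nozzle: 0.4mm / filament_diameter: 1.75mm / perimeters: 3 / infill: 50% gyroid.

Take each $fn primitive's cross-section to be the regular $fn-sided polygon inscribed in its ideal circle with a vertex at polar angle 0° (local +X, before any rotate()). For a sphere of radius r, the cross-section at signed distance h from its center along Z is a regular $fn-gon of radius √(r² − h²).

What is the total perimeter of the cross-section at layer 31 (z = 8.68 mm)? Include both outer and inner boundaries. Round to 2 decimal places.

46.54 mm

At z = 8.68 mm: the sphere is absent (|z−center|=4.680 > r=4); the cone at (5, 5.5) is not intersected at this z (z outside [3.5, 7.5]); Taking the union: nothing is present at this height; the sphere at (16, 8): section is a regular 8-gon, circumradius = √(r²−h²) = √(9²−4.82²) = 7.600 (perimeter = 2·8·7.600·sin(180°/8) = 46.54 mm); Combining (union): only the r=9 sphere at (16, 8) is present, so the union is just that shape — boundary = 46.54 mm; (rotated 20° about Z; rotation is an isometry so areas/perimeters/island counts are preserved). Overall, the cross-section is a single solid region. Total boundary length (outer) = 46.54 mm.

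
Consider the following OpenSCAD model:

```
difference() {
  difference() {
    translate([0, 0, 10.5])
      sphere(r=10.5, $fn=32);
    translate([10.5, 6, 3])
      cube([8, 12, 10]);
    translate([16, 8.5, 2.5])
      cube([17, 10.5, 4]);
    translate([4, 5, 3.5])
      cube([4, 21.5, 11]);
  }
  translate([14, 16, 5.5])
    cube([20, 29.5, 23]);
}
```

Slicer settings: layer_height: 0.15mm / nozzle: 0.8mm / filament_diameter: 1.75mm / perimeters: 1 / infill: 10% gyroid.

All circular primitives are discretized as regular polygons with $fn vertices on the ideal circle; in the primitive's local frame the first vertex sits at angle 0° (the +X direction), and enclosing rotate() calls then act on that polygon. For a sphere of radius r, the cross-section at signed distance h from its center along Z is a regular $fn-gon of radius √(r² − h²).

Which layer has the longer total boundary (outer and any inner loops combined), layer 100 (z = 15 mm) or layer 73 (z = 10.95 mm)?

Layer 100 (z = 15): the r=10.5 sphere slices to a regular 32-gon of circumradius 9.487 (√(r²−h²) with h=4.5 from center) (perimeter = 2·32·9.487·sin(180°/32) = 59.51 mm); the cube at (10.5, 6) is absent (z outside [3, 13]); the cube at (16, 8.5) is not intersected at this z (z outside [2.5, 6.5]); the cube at (4, 5) does not reach this height (z outside [3.5, 14.5]); Subtracting the remaining from the first: none of the subtracted shapes is present at this height, so the r=10.5 sphere is unchanged — boundary = 59.51 mm; the cube at (14, 16) is present — its section is the full 20×29.5 rectangle (perimeter 99.00 mm); Subtracting the remaining from the first: starting from that combined region, the 20×29.5 cube at (14, 16) misses the remaining region (no effect) — boundary = 59.51 mm. So its perimeter = 59.51 mm. Layer 73 (z = 10.95): the r=10.5 sphere contributes a regular 32-gon of circumradius √(10.5²−0.45²) = 10.490 (perimeter = 2·32·10.490·sin(180°/32) = 65.81 mm); the cube at (10.5, 6) is present — its section is the full 8×12 rectangle (perimeter 40.00 mm); the cube at (16, 8.5) is not intersected at this z (z outside [2.5, 6.5]); the cube at (4, 5) (footprint 4×21.5) is included at this height (perimeter 51.00 mm); After the difference (first − rest): starting from the r=10.5 sphere, the 8×12 cube at (10.5, 6) misses the remaining region (no effect); the 4×21.5 cube at (4, 5) partially overlaps it — only the 13.78 mm² overlap (of its 86.00 mm²) is removed, clipping the outline — boundary = 71.17 mm; the cube at (14, 16) (footprint 20×29.5) is included at this height (perimeter 99.00 mm); Subtracting the remaining from the first: starting from the result so far, the 20×29.5 cube at (14, 16) misses the remaining region (no effect) — boundary = 71.17 mm. So its perimeter = 71.17 mm. Layer 73 is larger (71.17 vs 59.51 mm).

layer 73 (z = 10.95 mm)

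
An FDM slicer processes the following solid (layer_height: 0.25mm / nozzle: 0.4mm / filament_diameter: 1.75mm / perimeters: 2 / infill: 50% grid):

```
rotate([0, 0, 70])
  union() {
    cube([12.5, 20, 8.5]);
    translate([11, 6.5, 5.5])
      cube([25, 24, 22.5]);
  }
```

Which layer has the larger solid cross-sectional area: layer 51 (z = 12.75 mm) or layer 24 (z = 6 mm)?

Layer 51 (z = 12.75): the cube is not intersected at this z (z outside [0, 8.5]); the cube at (11, 6.5) (footprint 25×24) is included at this height (area 600.00 mm²); Merging all regions: only the 25×24 cube at (11, 6.5) is present, so the union is just that shape — area = 600.00 mm²; (whole slice rotated 70° about Z — lengths, areas and connectivity unchanged). So its area = 600.00 mm². Layer 24 (z = 6): the cube (footprint 12.5×20) is included at this height (area 250.00 mm²); the 25×24 cube at (11, 6.5) contributes its full rectangle (area 600.00 mm²); Merging all regions: the regions partially overlap — summed areas 850.00 mm² minus the doubly-counted overlap 20.25 mm² gives 829.75 mm² — area = 829.75 mm²; (whole slice rotated 70° about Z — lengths, areas and connectivity unchanged). So its area = 829.75 mm². Layer 24 is larger (829.75 vs 600.00 mm²).

layer 24 (z = 6 mm)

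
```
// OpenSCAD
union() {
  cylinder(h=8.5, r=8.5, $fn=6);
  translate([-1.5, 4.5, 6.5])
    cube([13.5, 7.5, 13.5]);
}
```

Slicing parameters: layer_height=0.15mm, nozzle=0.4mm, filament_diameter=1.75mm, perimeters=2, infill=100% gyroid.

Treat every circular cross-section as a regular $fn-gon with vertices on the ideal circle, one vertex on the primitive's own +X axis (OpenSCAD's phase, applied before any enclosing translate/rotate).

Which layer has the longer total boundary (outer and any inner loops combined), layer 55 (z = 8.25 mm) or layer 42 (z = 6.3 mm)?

layer 55 (z = 8.25 mm)

Layer 55 (z = 8.25): the r=8.5 cylinder gives a regular 6-gon of circumradius 8.5 (constant along its height) (perimeter = 2·6·8.500·sin(180°/6) = 51.00 mm); the cube at (-1.5, 4.5) is present — its section is the full 13.5×7.5 rectangle (perimeter 42.00 mm); Combining (union): the regions partially overlap (shared area 18.82 mm²), so the edge portions inside another operand are dropped and the merged outline is re-measured after clipping — boundary = 73.68 mm. So its perimeter = 73.68 mm. Layer 42 (z = 6.3): the r=8.5 cylinder gives a regular 6-gon of circumradius 8.5 (constant along its height) (perimeter = 2·6·8.500·sin(180°/6) = 51.00 mm); the cube at (-1.5, 4.5) is not intersected at this z (z outside [6.5, 20]); Taking the union: only the r=8.5 cylinder is present, so the union is just that shape — boundary = 51.00 mm. So its perimeter = 51.00 mm. Layer 55 is larger (73.68 vs 51.00 mm).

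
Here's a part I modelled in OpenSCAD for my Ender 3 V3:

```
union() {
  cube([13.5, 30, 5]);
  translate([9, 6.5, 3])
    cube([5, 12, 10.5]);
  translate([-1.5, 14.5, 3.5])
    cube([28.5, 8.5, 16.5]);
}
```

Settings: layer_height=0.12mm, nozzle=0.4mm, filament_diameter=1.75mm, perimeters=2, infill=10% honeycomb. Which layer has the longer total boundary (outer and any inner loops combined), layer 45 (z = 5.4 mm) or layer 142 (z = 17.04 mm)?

Layer 45 (z = 5.4): the cube does not reach this height (z outside [0, 5]); the cube at (9, 6.5) is present — its section is the full 5×12 rectangle (perimeter 34.00 mm); the 28.5×8.5 cube at (-1.5, 14.5) contributes its full rectangle (perimeter 74.00 mm); Taking the union: the regions partially overlap (shared area 20.00 mm²), so the edge portions inside another operand are dropped and the merged outline is re-measured after clipping — boundary = 90.00 mm. So its perimeter = 90.00 mm. Layer 142 (z = 17.04): the cube does not reach this height (z outside [0, 5]); the cube at (9, 6.5) is not intersected at this z (z outside [3, 13.5]); the cube at (-1.5, 14.5) (footprint 28.5×8.5) is included at this height (perimeter 74.00 mm); Merging all regions: only the 28.5×8.5 cube at (-1.5, 14.5) is present, so the union is just that shape — boundary = 74.00 mm. So its perimeter = 74.00 mm. Layer 45 is larger (90.00 vs 74.00 mm).

layer 45 (z = 5.4 mm)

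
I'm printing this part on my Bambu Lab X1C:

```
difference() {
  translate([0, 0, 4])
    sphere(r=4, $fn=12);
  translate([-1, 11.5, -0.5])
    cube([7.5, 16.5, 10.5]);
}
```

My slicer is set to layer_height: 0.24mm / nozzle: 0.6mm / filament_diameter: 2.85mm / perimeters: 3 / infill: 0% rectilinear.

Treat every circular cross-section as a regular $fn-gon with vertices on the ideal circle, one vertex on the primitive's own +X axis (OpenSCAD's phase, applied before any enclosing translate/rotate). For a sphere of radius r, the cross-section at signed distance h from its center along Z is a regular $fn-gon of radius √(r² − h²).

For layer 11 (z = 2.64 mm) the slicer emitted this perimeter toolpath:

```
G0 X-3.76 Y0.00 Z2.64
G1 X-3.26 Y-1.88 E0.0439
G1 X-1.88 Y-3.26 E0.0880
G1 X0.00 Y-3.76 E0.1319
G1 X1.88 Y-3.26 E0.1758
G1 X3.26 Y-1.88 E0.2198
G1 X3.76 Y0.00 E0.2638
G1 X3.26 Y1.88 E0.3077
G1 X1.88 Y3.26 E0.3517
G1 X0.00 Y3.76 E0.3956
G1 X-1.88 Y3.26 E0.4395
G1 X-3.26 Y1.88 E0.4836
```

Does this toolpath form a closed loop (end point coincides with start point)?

no

Start point (G0): (-3.76, 0.00). End point (last G1): the path does not return to the start — open.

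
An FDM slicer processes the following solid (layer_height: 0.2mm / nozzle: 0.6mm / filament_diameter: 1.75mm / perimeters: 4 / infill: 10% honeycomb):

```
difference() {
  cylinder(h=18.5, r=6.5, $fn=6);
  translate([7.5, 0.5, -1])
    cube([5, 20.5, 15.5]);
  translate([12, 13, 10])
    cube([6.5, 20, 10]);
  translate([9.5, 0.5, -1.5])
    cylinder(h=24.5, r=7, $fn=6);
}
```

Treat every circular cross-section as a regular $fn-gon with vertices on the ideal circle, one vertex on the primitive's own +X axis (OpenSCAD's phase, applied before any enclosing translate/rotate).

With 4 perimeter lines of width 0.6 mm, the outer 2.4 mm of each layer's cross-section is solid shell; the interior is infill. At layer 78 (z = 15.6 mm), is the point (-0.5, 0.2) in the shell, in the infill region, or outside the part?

infill

At z = 15.6 mm: the r=6.5 cylinder contributes a regular 6-gon of circumradius 6.5; the cube at (7.5, 0.5) is absent (z outside [-1, 14.5]); the 6.5×20 cube at (12, 13) contributes its full rectangle; the r=7 cylinder at (9.5, 0.5) contributes a regular 6-gon of circumradius 7; Taking the first minus the rest: starting from the r=6.5 cylinder, the 6.5×20 cube at (12, 13) misses the remaining region (no effect); the r=7 cylinder at (9.5, 0.5) partially overlaps it — only the 13.78 mm² overlap (of its 127.31 mm²) is removed, clipping the outline — 1 connected region. Overall, the cross-section is a single solid region. The nearest boundary edge runs (4.36, 3.71)→(2.50, 0.50); distance from the point to it = 3.01 mm. The point is inside the cross-section and 3.01 mm from the nearest boundary — more than the 2.4 mm shell width (4 × 0.6), so it's in the infill interior.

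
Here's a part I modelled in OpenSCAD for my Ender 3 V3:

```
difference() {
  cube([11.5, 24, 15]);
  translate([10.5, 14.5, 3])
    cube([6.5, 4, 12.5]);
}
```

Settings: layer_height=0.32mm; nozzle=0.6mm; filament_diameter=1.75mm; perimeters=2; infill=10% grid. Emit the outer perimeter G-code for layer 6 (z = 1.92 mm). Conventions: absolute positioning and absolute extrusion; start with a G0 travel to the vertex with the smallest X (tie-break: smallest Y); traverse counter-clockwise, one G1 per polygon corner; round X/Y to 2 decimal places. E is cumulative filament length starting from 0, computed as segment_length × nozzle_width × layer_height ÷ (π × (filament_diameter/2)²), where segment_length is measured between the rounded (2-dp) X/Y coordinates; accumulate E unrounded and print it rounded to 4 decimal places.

At z = 1.92 mm: the cube is present — its section is the full 11.5×24 rectangle; the cube at (10.5, 14.5) does not reach this height (z outside [3, 15.5]); Subtracting the remaining from the first: none of the subtracted shapes is present at this height, so the 11.5×24 cube is unchanged — 1 connected region. The outline is a single polygon with 4 vertices. Extrusion per mm of travel: 0.6 × 0.32 / (π × 0.875²) = 0.079824. Accumulating E over each segment gives final E = 5.6675.

G0 X0.00 Y0.00 Z1.92
G1 X11.50 Y0.00 E0.9180
G1 X11.50 Y24.00 E2.8338
G1 X0.00 Y24.00 E3.7517
G1 X0.00 Y0.00 E5.6675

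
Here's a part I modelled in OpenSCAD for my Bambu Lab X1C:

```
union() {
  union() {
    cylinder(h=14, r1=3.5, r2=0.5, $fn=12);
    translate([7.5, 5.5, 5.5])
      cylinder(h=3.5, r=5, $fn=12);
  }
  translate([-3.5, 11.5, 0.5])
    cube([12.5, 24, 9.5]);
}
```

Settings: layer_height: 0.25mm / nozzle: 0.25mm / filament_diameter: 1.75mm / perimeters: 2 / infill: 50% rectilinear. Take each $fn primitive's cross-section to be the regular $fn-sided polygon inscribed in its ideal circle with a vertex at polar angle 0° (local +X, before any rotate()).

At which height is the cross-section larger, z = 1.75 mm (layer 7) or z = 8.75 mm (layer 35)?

layer 35 (z = 8.75 mm)

Layer 7 (z = 1.75): the cone: at t=0.125 of its height the radius interpolates to r₁+(r₂−r₁)t = 3.125, giving a regular 12-gon of that circumradius (area = (12/2)·3.125²·sin(360°/12) = 29.30 mm²); the cylinder at (7.5, 5.5) is absent (z outside [5.5, 9]); Taking the union: only the cone is present, so the union is just that shape — area = 29.30 mm²; the 12.5×24 cube at (-3.5, 11.5) contributes its full rectangle (area 300.00 mm²); Combining (union): the 2 present regions are separate (no shared area or edge), so areas and boundary lengths simply add and each stays a separate island — area = 329.30 mm². So its area = 329.30 mm². Layer 35 (z = 8.75): the cone: at t=0.625 of its height the radius interpolates to r₁+(r₂−r₁)t = 1.625, giving a regular 12-gon of that circumradius (area = (12/2)·1.625²·sin(360°/12) = 7.92 mm²); the cylinder at (7.5, 5.5): section is a regular 12-gon, circumradius r=5 (area = (12/2)·5.000²·sin(360°/12) = 75.00 mm²); Combining (union): the 2 present regions are separate (no shared area or edge), so areas and boundary lengths simply add and each stays a separate island — area = 82.92 mm²; the cube at (-3.5, 11.5) is present — its section is the full 12.5×24 rectangle (area 300.00 mm²); Merging all regions: the 2 present regions are separate (no shared area or edge), so areas and boundary lengths simply add and each stays a separate island — area = 382.92 mm². So its area = 382.92 mm². Layer 35 is larger (382.92 vs 329.30 mm²).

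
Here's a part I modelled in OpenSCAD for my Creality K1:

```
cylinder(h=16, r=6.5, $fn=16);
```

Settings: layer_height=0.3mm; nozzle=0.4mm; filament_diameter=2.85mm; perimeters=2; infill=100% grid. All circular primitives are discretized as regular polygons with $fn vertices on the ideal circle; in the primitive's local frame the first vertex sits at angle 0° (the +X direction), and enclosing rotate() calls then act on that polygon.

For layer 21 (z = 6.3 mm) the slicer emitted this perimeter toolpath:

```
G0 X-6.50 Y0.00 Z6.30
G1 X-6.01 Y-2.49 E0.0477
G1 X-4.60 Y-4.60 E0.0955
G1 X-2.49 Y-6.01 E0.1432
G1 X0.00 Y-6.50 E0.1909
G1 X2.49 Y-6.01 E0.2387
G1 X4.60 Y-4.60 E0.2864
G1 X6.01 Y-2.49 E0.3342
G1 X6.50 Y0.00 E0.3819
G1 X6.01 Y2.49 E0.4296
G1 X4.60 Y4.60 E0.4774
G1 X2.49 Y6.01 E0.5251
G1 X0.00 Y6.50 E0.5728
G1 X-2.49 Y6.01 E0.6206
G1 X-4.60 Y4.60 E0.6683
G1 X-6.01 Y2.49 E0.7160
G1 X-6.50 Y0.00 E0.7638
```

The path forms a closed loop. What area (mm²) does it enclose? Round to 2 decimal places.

Apply the shoelace formula to the sequence of (X, Y) vertices; enclosed area = 129.51 mm².

129.51 mm²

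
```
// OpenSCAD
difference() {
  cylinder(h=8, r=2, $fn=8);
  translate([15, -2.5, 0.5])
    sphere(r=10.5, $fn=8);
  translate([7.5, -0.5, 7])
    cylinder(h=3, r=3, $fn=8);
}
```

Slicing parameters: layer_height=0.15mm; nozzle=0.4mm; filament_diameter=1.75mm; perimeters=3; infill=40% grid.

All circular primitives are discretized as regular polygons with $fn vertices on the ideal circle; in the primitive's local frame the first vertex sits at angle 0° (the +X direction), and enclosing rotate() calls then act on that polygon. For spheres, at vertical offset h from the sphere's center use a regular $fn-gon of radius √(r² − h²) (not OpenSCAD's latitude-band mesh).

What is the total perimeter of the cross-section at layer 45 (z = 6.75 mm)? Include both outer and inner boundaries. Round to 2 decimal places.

12.25 mm

At z = 6.75 mm: the r=2 cylinder contributes a regular 8-gon of circumradius 2 (perimeter = 2·8·2.000·sin(180°/8) = 12.25 mm); the r=10.5 sphere at (15, -2.5) contributes a regular 8-gon of circumradius √(10.5²−6.25²) = 8.437 (perimeter = 2·8·8.437·sin(180°/8) = 51.66 mm); the cylinder at (7.5, -0.5) is not intersected at this z (z outside [7, 10]); Subtracting the remaining from the first: starting from the r=2 cylinder, the r=10.5 sphere at (15, -2.5) misses the remaining region (no effect) — boundary = 12.25 mm. Overall, the cross-section is a single solid region. Total boundary length (outer) = 12.25 mm.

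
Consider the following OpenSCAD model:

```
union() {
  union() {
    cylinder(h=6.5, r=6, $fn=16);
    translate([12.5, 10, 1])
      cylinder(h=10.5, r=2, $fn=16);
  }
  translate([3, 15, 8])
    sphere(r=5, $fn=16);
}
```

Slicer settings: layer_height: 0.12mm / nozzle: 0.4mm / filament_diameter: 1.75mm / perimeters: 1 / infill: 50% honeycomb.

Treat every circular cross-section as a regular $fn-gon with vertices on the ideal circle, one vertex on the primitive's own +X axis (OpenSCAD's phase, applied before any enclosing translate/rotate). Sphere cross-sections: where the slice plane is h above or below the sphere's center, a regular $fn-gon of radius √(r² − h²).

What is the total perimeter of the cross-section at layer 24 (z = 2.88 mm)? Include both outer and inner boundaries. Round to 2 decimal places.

49.94 mm

At z = 2.88 mm: the r=6 cylinder gives a regular 16-gon of circumradius 6 (constant along its height) (perimeter = 2·16·6.000·sin(180°/16) = 37.46 mm); the r=2 cylinder at (12.5, 10) contributes a regular 16-gon of circumradius 2 (perimeter = 2·16·2.000·sin(180°/16) = 12.49 mm); Combining (union): the 2 present regions are separate (no shared area or edge), so areas and boundary lengths simply add and each stays a separate island — boundary = 49.94 mm; the sphere at (3, 15) is not intersected at this z (|z−center|=5.120 > r=5); Taking the union: only that combined region is present, so the union is just that shape — boundary = 49.94 mm. Overall, the cross-section has 2 separate islands. Total boundary length (outer) = 49.94 mm.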